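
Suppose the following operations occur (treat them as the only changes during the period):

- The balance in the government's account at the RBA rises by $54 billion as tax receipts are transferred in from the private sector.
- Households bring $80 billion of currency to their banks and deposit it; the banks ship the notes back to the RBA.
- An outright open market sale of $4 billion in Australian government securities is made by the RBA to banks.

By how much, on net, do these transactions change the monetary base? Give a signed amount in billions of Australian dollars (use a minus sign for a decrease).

-$58 billion

RBA balance sheet:
  Assets:      Securities −$4B
  Liabilities: Bank reserves +$22B, Currency in circulation −$80B, Government deposits +$54B
Monetary base = currency + reserves: −$80B + (+$22B) = -$58 billion.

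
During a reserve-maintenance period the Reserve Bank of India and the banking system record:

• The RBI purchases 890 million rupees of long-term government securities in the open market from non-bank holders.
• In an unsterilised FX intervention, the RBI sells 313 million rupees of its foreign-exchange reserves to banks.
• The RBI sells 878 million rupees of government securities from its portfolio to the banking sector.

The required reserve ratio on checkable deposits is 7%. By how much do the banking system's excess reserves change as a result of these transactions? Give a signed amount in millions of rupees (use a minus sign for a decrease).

-363.3 million

Asset purchase (from non-banks) 890 million rupees: reserves +890M, deposits +890M.
FX sale 313 million rupees: reserves −313M, deposits 0.
OMO sale (to banks) 878 million rupees: reserves −878M, deposits 0.
Totals: Δreserves = −301M, Δdeposits = +890M.
Δrequired reserves = 7% × +890M = +62.3M.
Δexcess reserves = Δreserves − Δrequired = −301M − (+62.3M) = -363.3 million.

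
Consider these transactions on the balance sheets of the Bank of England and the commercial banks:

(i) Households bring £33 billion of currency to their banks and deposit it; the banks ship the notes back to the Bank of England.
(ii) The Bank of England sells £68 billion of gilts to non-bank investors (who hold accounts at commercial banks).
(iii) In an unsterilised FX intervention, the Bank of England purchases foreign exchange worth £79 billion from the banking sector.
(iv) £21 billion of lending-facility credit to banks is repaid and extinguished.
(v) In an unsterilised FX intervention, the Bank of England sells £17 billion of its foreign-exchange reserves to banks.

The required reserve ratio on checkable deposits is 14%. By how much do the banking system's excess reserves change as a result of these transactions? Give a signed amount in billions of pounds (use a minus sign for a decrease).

Currency deposit £33 billion: reserves +£33B, deposits +£33B.
Asset sale (to non-banks) £68 billion: reserves −£68B, deposits −£68B.
FX purchase £79 billion: reserves +£79B, deposits 0.
Discount-window repayment £21 billion: reserves −£21B, deposits 0.
FX sale £17 billion: reserves −£17B, deposits 0.
Totals: Δreserves = +£6B, Δdeposits = −£35B.
Δrequired reserves = 14% × −£35B = −£4.9B.
Δexcess reserves = Δreserves − Δrequired = +£6B − (−£4.9B) = +£10.9 billion.

+£10.9 billion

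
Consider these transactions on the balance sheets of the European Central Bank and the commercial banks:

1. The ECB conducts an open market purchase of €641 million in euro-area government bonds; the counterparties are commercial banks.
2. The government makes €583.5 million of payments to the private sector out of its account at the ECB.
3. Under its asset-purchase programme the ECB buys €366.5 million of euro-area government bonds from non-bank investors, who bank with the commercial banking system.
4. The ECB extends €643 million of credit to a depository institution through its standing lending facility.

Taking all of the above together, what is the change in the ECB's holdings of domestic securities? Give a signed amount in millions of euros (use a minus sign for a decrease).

+€1007.5 million

ECB balance sheet:
  Assets:      Securities +€1007.5M, Loans to banks +€643M
  Liabilities: Bank reserves +€2234M, Government deposits −€583.5M
So the change in the ECB's holdings of domestic securities is +€1007.5 million.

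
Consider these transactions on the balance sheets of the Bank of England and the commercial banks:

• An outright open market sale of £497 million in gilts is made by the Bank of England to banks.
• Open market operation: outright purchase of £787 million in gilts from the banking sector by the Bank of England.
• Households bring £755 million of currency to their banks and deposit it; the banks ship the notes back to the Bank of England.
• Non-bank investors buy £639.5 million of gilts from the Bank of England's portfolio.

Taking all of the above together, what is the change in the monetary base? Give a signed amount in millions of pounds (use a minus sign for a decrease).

-£349.5 million

OMO sale (to banks) £497 million: Bank of England balance sheet contracts → −£497M.
OMO purchase (from banks) £787 million: Bank of England balance sheet expands → +£787M.
Currency deposit £755 million: just a shift between currency and reserves — both are base money → 0.
Asset sale (to non-banks) £639.5 million: Bank of England balance sheet contracts → −£639.5M.
Net: −497 + 787 + 0 − 639.5 = -£349.5 million.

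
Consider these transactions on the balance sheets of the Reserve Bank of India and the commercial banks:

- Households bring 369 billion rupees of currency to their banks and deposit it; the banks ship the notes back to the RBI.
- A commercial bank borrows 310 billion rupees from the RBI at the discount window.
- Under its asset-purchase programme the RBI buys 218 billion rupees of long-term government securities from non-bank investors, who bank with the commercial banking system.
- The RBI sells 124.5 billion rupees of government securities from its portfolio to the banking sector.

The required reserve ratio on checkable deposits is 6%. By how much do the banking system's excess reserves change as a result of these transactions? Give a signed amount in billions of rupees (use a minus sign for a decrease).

Currency deposit 369 billion rupees: reserves +369B, deposits +369B.
Discount-window loan 310 billion rupees: reserves +310B, deposits 0.
Asset purchase (from non-banks) 218 billion rupees: reserves +218B, deposits +218B.
OMO sale (to banks) 124.5 billion rupees: reserves −124.5B, deposits 0.
Totals: Δreserves = +772.5B, Δdeposits = +587B.
Δrequired reserves = 6% × +587B = +35.22B.
Δexcess reserves = Δreserves − Δrequired = +772.5B − (+35.22B) = +737.28 billion.

+737.28 billion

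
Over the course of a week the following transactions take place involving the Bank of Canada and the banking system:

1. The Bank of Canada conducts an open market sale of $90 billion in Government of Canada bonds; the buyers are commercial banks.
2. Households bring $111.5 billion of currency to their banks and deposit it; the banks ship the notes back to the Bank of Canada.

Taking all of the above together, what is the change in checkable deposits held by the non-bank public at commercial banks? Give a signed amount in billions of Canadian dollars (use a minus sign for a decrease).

+$111.5 billion

OMO sale (to banks) $90 billion: the counterparty is a bank, so public deposits are unchanged → 0.
Currency deposit $111.5 billion: non-bank counterparties' bank balances rise → +$111.5B.
Net: 0 + 111.5 = +$111.5 billion.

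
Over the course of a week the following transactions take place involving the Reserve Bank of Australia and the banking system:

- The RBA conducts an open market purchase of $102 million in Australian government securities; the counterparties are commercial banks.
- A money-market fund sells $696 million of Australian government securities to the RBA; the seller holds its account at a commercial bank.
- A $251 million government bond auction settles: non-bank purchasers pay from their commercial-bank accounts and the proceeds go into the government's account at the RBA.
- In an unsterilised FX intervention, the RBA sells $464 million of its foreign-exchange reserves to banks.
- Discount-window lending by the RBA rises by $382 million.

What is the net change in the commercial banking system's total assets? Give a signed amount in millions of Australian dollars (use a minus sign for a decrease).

+$827 million

RBA balance sheet:
  Assets:      Securities +$798M, Loans to banks +$382M, Foreign assets −$464M
  Liabilities: Bank reserves +$465M, Government deposits +$251M
Commercial banking system:
  Assets:      Reserves at CB +$465M, Securities −$102M, Foreign assets +$464M
  Liabilities: Checkable deposits +$445M, Borrowings from CB +$382M
Change in total bank assets = +$827 million.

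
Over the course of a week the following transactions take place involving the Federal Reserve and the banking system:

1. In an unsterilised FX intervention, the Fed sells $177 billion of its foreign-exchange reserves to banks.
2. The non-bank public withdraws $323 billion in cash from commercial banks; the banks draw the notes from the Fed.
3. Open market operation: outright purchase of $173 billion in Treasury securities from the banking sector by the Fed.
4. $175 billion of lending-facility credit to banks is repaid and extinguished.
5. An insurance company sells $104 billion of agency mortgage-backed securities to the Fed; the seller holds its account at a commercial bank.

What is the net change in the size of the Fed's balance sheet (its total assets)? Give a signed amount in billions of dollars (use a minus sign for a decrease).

-$75 billion

Fed balance sheet:
  Assets:      Securities +$277B, Loans to banks −$175B, Foreign assets −$177B
  Liabilities: Bank reserves −$398B, Currency in circulation +$323B
Commercial banking system:
  Assets:      Reserves at CB −$398B, Securities −$173B, Foreign assets +$177B
  Liabilities: Checkable deposits −$219B, Borrowings from CB −$175B
Change in total Fed assets = -$75 billion.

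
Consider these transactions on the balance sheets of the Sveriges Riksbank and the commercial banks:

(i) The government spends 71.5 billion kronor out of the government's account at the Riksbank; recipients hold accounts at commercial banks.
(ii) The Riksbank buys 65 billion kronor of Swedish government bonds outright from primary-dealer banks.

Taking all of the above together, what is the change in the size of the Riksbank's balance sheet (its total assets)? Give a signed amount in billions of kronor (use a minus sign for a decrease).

Government spending 71.5 billion kronor: only the composition of liabilities changes → 0.
OMO purchase (from banks) 65 billion kronor: a Riksbank asset is acquired → +65B.
Net: 0 + 65 = +65 billion.

+65 billion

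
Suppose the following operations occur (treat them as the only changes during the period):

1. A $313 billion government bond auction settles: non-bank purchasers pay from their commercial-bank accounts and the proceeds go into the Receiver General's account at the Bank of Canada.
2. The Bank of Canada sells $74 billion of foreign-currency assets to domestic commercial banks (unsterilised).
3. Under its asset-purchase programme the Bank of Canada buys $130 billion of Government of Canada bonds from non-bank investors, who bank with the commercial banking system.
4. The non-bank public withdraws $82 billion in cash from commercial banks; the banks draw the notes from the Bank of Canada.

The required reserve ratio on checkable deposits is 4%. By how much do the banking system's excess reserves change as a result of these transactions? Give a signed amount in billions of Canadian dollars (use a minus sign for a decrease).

-$328.4 billion

Government account inflow $313 billion: reserves −$313B, deposits −$313B.
FX sale $74 billion: reserves −$74B, deposits 0.
Asset purchase (from non-banks) $130 billion: reserves +$130B, deposits +$130B.
Currency withdrawal $82 billion: reserves −$82B, deposits −$82B.
Totals: Δreserves = −$339B, Δdeposits = −$265B.
Δrequired reserves = 4% × −$265B = −$10.6B.
Δexcess reserves = Δreserves − Δrequired = −$339B − (−$10.6B) = -$328.4 billion.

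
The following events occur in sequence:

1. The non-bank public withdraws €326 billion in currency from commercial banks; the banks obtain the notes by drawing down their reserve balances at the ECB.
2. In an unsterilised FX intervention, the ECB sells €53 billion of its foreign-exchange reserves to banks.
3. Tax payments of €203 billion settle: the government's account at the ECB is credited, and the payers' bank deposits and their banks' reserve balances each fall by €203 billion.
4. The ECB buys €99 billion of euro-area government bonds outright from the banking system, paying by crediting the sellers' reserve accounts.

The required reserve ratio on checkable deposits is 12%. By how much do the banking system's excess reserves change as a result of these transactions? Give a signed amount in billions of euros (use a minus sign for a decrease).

Currency withdrawal €326 billion: reserves −€326B, deposits −€326B.
FX sale €53 billion: reserves −€53B, deposits 0.
Government account inflow €203 billion: reserves −€203B, deposits −€203B.
OMO purchase (from banks) €99 billion: reserves +€99B, deposits 0.
Totals: Δreserves = −€483B, Δdeposits = −€529B.
Δrequired reserves = 12% × −€529B = −€63.48B.
Δexcess reserves = Δreserves − Δrequired = −€483B − (−€63.48B) = -€419.52 billion.

-€419.52 billion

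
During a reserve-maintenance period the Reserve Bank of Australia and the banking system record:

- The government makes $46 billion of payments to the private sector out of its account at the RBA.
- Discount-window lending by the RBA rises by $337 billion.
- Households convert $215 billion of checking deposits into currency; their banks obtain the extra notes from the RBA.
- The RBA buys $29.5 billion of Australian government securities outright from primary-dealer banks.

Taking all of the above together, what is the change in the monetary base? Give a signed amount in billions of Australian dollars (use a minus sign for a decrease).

RBA balance sheet:
  Assets:      Securities +$29.5B, Loans to banks +$337B
  Liabilities: Bank reserves +$197.5B, Currency in circulation +$215B, Government deposits −$46B
Monetary base = currency + reserves: +$215B + (+$197.5B) = +$412.5 billion.

+$412.5 billion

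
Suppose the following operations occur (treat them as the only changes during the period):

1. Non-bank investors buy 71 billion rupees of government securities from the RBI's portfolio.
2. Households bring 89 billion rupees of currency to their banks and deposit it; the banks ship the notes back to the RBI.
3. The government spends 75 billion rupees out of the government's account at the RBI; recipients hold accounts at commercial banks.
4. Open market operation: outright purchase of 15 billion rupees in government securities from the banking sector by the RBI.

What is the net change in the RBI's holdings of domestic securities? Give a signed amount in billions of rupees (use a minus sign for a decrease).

RBI balance sheet:
  Assets:      Securities −56B
  Liabilities: Bank reserves +108B, Currency in circulation −89B, Government deposits −75B
Commercial banking system:
  Assets:      Reserves at CB +108B, Securities −15B
  Liabilities: Checkable deposits +93B
So the change in the RBI's holdings of domestic securities is -56 billion.

-56 billion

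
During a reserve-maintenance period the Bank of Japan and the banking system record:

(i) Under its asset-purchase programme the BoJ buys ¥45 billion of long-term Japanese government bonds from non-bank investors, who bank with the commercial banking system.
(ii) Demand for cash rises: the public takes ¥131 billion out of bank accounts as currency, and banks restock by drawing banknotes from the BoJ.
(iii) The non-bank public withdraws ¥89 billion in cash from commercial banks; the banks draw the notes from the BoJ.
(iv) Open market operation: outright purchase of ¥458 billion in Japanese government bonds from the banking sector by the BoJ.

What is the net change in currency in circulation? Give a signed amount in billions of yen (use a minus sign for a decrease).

Asset purchase (from non-banks) ¥45 billion: no currency enters or leaves circulation → 0.
Currency withdrawal ¥131 billion: notes leave the central bank → +¥131B.
Currency withdrawal ¥89 billion: notes leave the central bank → +¥89B.
OMO purchase (from banks) ¥458 billion: no currency enters or leaves circulation → 0.
Net: 0 + 131 + 89 + 0 = +¥220 billion.

+¥220 billion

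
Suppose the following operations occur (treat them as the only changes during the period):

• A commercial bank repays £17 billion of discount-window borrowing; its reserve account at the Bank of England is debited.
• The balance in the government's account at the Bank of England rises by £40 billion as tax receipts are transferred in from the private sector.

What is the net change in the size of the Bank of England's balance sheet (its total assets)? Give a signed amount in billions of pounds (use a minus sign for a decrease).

Discount-window repayment £17 billion: a Bank of England asset is shed → −£17B.
Government account inflow £40 billion: only the composition of liabilities changes → 0.
Net: −17 + 0 = -£17 billion.

-£17 billion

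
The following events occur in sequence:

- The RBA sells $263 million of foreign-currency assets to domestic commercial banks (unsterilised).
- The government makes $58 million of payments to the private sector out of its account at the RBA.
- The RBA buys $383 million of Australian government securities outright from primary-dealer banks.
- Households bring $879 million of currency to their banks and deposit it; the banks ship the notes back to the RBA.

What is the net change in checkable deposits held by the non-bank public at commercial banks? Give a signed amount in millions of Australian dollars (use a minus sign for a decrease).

FX sale $263 million: the counterparty is a bank, so public deposits are unchanged → 0.
Government spending $58 million: non-bank counterparties' bank balances rise → +$58M.
OMO purchase (from banks) $383 million: the counterparty is a bank, so public deposits are unchanged → 0.
Currency deposit $879 million: non-bank counterparties' bank balances rise → +$879M.
Net: 0 + 58 + 0 + 879 = +$937 million.

+$937 million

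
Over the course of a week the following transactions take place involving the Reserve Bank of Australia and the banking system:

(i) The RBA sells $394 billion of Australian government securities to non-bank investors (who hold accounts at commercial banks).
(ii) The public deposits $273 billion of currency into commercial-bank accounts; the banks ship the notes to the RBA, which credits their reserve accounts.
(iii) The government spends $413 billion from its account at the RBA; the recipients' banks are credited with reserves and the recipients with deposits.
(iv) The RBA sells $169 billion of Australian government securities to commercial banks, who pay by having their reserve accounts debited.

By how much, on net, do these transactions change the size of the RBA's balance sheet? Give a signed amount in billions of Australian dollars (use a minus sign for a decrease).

RBA balance sheet:
  Assets:      Securities −$563B
  Liabilities: Bank reserves +$123B, Currency in circulation −$273B, Government deposits −$413B
Commercial banking system:
  Assets:      Reserves at CB +$123B, Securities +$169B
  Liabilities: Checkable deposits +$292B
Change in total RBA assets = -$563 billion.

-$563 billion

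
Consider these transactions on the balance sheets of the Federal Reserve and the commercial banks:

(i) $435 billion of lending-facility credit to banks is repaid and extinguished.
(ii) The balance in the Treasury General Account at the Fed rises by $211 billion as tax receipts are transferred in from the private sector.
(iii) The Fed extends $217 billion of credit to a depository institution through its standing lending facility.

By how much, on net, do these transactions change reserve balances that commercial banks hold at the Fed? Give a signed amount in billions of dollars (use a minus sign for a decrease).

-$429 billion

Fed balance sheet:
  Assets:      Loans to banks −$218B
  Liabilities: Bank reserves −$429B, Government deposits +$211B
So the change in reserve balances that commercial banks hold at the Fed is -$429 billion.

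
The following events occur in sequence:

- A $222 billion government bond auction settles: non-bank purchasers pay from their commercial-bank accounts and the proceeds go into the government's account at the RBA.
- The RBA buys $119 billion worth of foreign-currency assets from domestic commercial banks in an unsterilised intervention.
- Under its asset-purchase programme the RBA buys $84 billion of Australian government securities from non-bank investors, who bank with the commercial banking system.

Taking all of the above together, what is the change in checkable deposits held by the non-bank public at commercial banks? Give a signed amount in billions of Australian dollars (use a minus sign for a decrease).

-$138 billion

Government account inflow $222 billion: non-bank counterparties' bank balances fall → −$222B.
FX purchase $119 billion: the counterparty is a bank, so public deposits are unchanged → 0.
Asset purchase (from non-banks) $84 billion: non-bank counterparties' bank balances rise → +$84B.
Net: −222 + 0 + 84 = -$138 billion.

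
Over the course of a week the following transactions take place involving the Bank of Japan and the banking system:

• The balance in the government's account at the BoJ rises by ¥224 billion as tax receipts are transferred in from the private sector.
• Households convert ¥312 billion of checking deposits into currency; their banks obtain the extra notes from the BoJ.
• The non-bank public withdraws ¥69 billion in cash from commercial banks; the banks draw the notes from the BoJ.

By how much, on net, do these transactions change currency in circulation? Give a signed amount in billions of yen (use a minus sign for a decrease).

Government account inflow ¥224 billion: no currency enters or leaves circulation → 0.
Currency withdrawal ¥312 billion: notes leave the central bank → +¥312B.
Currency withdrawal ¥69 billion: notes leave the central bank → +¥69B.
Net: 0 + 312 + 69 = +¥381 billion.

+¥381 billion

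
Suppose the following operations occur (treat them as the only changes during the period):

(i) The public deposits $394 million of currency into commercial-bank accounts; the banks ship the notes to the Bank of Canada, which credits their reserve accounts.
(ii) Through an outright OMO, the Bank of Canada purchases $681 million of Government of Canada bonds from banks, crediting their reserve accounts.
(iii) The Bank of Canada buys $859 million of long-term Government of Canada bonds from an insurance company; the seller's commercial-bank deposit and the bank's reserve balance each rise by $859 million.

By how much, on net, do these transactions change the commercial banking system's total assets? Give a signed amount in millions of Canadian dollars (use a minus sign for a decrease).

Currency deposit $394 million: bank balance sheets expand → +$394M.
OMO purchase (from banks) $681 million: just an asset swap on bank balance sheets → 0.
Asset purchase (from non-banks) $859 million: bank balance sheets expand → +$859M.
Net: 394 + 0 + 859 = +$1253 million.

+$1253 million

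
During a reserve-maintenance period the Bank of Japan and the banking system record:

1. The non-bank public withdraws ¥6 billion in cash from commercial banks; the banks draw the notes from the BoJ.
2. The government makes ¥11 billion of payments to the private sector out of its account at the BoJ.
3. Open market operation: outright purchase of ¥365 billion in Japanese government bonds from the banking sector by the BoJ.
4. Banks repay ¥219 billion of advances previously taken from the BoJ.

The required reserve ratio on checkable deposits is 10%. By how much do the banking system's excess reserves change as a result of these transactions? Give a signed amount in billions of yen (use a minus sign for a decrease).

Currency withdrawal ¥6 billion: reserves −¥6B, deposits −¥6B.
Government spending ¥11 billion: reserves +¥11B, deposits +¥11B.
OMO purchase (from banks) ¥365 billion: reserves +¥365B, deposits 0.
Discount-window repayment ¥219 billion: reserves −¥219B, deposits 0.
Totals: Δreserves = +¥151B, Δdeposits = +¥5B.
Δrequired reserves = 10% × +¥5B = +¥0.5B.
Δexcess reserves = Δreserves − Δrequired = +¥151B − (+¥0.5B) = +¥150.5 billion.

+¥150.5 billion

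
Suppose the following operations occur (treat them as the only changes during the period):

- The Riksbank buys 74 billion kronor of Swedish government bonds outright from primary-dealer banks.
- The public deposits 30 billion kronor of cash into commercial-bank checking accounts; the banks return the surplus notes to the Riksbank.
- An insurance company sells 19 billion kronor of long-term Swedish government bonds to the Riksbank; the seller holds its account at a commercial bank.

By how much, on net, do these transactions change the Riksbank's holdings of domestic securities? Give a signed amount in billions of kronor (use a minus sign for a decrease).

Riksbank balance sheet:
  Assets:      Securities +93B
  Liabilities: Bank reserves +123B, Currency in circulation −30B
So the change in the Riksbank's holdings of domestic securities is +93 billion.

+93 billion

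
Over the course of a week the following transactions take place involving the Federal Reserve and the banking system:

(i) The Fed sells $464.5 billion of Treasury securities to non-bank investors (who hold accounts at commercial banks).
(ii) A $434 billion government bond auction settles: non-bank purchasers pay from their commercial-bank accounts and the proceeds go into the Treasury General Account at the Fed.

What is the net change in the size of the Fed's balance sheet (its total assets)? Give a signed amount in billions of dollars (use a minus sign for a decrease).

Asset sale (to non-banks) $464.5 billion: a Fed asset is shed → −$464.5B.
Government account inflow $434 billion: only the composition of liabilities changes → 0.
Net: −464.5 + 0 = -$464.5 billion.

-$464.5 billion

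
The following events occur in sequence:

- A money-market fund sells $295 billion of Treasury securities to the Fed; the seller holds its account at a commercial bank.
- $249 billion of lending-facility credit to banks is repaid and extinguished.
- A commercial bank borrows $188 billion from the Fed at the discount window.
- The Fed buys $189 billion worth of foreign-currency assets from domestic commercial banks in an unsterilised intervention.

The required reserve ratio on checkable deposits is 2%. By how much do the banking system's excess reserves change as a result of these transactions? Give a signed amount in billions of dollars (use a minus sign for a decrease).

Asset purchase (from non-banks) $295 billion: reserves +$295B, deposits +$295B.
Discount-window repayment $249 billion: reserves −$249B, deposits 0.
Discount-window loan $188 billion: reserves +$188B, deposits 0.
FX purchase $189 billion: reserves +$189B, deposits 0.
Totals: Δreserves = +$423B, Δdeposits = +$295B.
Δrequired reserves = 2% × +$295B = +$5.9B.
Δexcess reserves = Δreserves − Δrequired = +$423B − (+$5.9B) = +$417.1 billion.

+$417.1 billion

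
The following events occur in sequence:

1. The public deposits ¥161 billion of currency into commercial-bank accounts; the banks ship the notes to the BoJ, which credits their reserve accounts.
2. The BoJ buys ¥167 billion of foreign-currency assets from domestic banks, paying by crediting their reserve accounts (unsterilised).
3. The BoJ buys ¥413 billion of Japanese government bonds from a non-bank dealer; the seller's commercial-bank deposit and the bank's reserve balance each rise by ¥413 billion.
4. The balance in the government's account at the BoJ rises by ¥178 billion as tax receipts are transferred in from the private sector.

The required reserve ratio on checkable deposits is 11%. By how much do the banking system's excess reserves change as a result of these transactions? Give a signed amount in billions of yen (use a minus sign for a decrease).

+¥519.44 billion

Currency deposit ¥161 billion: reserves +¥161B, deposits +¥161B.
FX purchase ¥167 billion: reserves +¥167B, deposits 0.
Asset purchase (from non-banks) ¥413 billion: reserves +¥413B, deposits +¥413B.
Government account inflow ¥178 billion: reserves −¥178B, deposits −¥178B.
Totals: Δreserves = +¥563B, Δdeposits = +¥396B.
Δrequired reserves = 11% × +¥396B = +¥43.56B.
Δexcess reserves = Δreserves − Δrequired = +¥563B − (+¥43.56B) = +¥519.44 billion.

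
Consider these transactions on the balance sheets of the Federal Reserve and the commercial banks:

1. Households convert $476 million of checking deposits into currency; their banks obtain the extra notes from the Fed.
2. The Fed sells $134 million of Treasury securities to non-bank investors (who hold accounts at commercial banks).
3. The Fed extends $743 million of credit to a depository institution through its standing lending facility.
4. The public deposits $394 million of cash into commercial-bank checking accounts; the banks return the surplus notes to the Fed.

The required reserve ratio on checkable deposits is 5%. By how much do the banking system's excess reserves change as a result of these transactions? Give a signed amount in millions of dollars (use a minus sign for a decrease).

+$537.8 million

Currency withdrawal $476 million: reserves −$476M, deposits −$476M.
Asset sale (to non-banks) $134 million: reserves −$134M, deposits −$134M.
Discount-window loan $743 million: reserves +$743M, deposits 0.
Currency deposit $394 million: reserves +$394M, deposits +$394M.
Totals: Δreserves = +$527M, Δdeposits = −$216M.
Δrequired reserves = 5% × −$216M = −$10.8M.
Δexcess reserves = Δreserves − Δrequired = +$527M − (−$10.8M) = +$537.8 million.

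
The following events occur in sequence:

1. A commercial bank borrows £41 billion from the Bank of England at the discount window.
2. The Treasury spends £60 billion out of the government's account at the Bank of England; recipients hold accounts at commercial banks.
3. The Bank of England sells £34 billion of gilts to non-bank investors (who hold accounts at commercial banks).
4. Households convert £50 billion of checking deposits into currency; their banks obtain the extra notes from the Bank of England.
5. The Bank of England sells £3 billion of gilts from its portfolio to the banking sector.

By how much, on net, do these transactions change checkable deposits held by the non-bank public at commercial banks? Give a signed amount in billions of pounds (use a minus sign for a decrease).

-£24 billion

Discount-window loan £41 billion: the counterparty is a bank, so public deposits are unchanged → 0.
Government spending £60 billion: non-bank counterparties' bank balances rise → +£60B.
Asset sale (to non-banks) £34 billion: non-bank counterparties' bank balances fall → −£34B.
Currency withdrawal £50 billion: non-bank counterparties' bank balances fall → −£50B.
OMO sale (to banks) £3 billion: the counterparty is a bank, so public deposits are unchanged → 0.
Net: 0 + 60 − 34 − 50 + 0 = -£24 billion.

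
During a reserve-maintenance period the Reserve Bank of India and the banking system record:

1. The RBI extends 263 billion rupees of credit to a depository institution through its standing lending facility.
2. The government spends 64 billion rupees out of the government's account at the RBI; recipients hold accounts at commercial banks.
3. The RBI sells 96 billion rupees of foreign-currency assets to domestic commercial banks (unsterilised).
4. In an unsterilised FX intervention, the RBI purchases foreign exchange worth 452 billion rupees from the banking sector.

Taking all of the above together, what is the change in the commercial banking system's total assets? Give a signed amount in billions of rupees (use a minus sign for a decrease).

Discount-window loan 263 billion rupees: bank balance sheets expand → +263B.
Government spending 64 billion rupees: bank balance sheets expand → +64B.
FX sale 96 billion rupees: just an asset swap on bank balance sheets → 0.
FX purchase 452 billion rupees: just an asset swap on bank balance sheets → 0.
Net: 263 + 64 + 0 + 0 = +327 billion.

+327 billion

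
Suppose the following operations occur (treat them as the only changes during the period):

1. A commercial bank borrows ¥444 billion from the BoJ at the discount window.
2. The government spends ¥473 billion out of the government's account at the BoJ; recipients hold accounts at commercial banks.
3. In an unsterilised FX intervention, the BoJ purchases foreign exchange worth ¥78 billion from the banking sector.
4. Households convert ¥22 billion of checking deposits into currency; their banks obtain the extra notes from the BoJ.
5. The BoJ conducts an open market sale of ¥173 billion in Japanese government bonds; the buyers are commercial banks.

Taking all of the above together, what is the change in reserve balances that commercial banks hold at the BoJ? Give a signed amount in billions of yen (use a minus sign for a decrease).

+¥800 billion

Discount-window loan ¥444 billion: the loan is credited to the bank's reserve account → +¥444B.
Government spending ¥473 billion: government payments flow into bank reserve accounts → +¥473B.
FX purchase ¥78 billion: the BoJ pays by crediting reserve accounts → +¥78B.
Currency withdrawal ¥22 billion: banks swap reserves for currency → −¥22B.
OMO sale (to banks) ¥173 billion: the buying banks pay out of their reserve balances → −¥173B.
Net: 444 + 473 + 78 − 22 − 173 = +¥800 billion.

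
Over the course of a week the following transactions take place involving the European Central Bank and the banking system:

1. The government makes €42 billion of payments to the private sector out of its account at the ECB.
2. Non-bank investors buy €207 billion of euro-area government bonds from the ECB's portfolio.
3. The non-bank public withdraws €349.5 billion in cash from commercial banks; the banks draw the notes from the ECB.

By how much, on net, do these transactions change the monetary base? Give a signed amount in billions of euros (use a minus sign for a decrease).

-€165 billion

ECB balance sheet:
  Assets:      Securities −€207B
  Liabilities: Bank reserves −€514.5B, Currency in circulation +€349.5B, Government deposits −€42B
Monetary base = currency + reserves: +€349.5B + (−€514.5B) = -€165 billion.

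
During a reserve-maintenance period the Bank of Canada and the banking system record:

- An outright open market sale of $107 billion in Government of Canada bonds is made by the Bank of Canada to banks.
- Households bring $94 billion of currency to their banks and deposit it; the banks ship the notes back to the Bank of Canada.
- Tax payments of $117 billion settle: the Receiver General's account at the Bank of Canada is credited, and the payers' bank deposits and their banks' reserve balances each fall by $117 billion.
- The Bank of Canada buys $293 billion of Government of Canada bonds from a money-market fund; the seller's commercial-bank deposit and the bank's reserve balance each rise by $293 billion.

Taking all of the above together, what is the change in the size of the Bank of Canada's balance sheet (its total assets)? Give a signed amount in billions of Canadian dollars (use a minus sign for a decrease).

+$186 billion

OMO sale (to banks) $107 billion: a Bank of Canada asset is shed → −$107B.
Currency deposit $94 billion: only the composition of liabilities changes → 0.
Government account inflow $117 billion: only the composition of liabilities changes → 0.
Asset purchase (from non-banks) $293 billion: a Bank of Canada asset is acquired → +$293B.
Net: −107 + 0 + 0 + 293 = +$186 billion.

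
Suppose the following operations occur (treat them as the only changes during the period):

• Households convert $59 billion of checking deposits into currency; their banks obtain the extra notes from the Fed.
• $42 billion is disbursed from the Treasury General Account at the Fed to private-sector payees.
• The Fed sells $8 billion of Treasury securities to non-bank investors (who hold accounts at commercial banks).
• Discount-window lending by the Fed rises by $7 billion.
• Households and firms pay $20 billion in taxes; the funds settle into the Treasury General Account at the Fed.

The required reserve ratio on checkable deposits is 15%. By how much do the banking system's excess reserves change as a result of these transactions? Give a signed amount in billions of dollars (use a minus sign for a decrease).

Currency withdrawal $59 billion: reserves −$59B, deposits −$59B.
Government spending $42 billion: reserves +$42B, deposits +$42B.
Asset sale (to non-banks) $8 billion: reserves −$8B, deposits −$8B.
Discount-window loan $7 billion: reserves +$7B, deposits 0.
Government account inflow $20 billion: reserves −$20B, deposits −$20B.
Totals: Δreserves = −$38B, Δdeposits = −$45B.
Δrequired reserves = 15% × −$45B = −$6.75B.
Δexcess reserves = Δreserves − Δrequired = −$38B − (−$6.75B) = -$31.25 billion.

-$31.25 billion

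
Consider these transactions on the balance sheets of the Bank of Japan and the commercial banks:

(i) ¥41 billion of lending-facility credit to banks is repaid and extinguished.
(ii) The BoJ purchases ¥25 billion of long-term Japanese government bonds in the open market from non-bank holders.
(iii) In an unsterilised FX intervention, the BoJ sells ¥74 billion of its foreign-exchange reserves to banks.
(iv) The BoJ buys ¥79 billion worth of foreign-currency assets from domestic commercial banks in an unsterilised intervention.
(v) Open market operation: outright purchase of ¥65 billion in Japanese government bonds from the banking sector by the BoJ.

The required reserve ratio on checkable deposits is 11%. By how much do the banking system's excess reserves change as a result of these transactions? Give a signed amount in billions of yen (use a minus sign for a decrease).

Discount-window repayment ¥41 billion: reserves −¥41B, deposits 0.
Asset purchase (from non-banks) ¥25 billion: reserves +¥25B, deposits +¥25B.
FX sale ¥74 billion: reserves −¥74B, deposits 0.
FX purchase ¥79 billion: reserves +¥79B, deposits 0.
OMO purchase (from banks) ¥65 billion: reserves +¥65B, deposits 0.
Totals: Δreserves = +¥54B, Δdeposits = +¥25B.
Δrequired reserves = 11% × +¥25B = +¥2.75B.
Δexcess reserves = Δreserves − Δrequired = +¥54B − (+¥2.75B) = +¥51.25 billion.

+¥51.25 billion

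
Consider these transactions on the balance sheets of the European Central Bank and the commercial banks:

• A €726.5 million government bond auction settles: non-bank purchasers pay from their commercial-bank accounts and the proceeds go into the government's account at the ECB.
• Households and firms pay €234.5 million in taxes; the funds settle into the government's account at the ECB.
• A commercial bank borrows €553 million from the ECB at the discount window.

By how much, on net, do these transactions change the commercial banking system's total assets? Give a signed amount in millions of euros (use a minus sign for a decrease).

-€408 million

Government account inflow €726.5 million: bank balance sheets shrink → −€726.5M.
Government account inflow €234.5 million: bank balance sheets shrink → −€234.5M.
Discount-window loan €553 million: bank balance sheets expand → +€553M.
Net: −726.5 − 234.5 + 553 = -€408 million.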